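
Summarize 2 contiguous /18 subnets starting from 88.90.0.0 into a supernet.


Original prefix: /18
Number of subnets: 2 = 2^1
New prefix = 18 - 1 = 17
Supernet: 88.90.0.0/17


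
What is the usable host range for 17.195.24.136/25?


Network: 17.195.24.128
Broadcast: 17.195.24.255
First usable = network + 1
Last usable = broadcast - 1
Range: 17.195.24.129 to 17.195.24.254


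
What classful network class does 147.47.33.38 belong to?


First octet: 147
Binary: 10010011
10xxxxxx -> Class B (128-191)
Class B, default mask 255.255.0.0 (/16)


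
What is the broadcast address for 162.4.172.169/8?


Network: 162.0.0.0/8
Host bits = 24
Set all host bits to 1:
Broadcast: 162.255.255.255


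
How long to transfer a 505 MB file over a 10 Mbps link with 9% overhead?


Effective throughput = 10 * (1 - 9/100) = 9.1 Mbps
File size in Mb = 505 * 8 = 4040 Mb
Time = 4040 / 9.1
Time = 443.956 seconds


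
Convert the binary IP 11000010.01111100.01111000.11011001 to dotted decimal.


11000010 = 194
01111100 = 124
01111000 = 120
11011001 = 217
IP: 194.124.120.217


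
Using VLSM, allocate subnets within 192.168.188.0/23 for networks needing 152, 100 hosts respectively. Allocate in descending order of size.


152 hosts -> /24 (254 usable): 192.168.188.0/24
100 hosts -> /25 (126 usable): 192.168.189.0/25
Allocation: 192.168.188.0/24 (152 hosts, 254 usable); 192.168.189.0/25 (100 hosts, 126 usable)


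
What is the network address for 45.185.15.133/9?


IP:   00101101.10111001.00001111.10000101
Mask: 11111111.10000000.00000000.00000000
AND operation:
Net:  00101101.10000000.00000000.00000000
Network: 45.128.0.0/9


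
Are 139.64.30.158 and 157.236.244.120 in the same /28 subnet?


Mask: 255.255.255.240
139.64.30.158 AND mask = 139.64.30.144
157.236.244.120 AND mask = 157.236.244.112
No, different subnets (139.64.30.144 vs 157.236.244.112)


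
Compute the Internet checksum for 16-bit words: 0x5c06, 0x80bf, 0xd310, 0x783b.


Sum all words (with carry folding):
+ 0x5c06 = 0x5c06
+ 0x80bf = 0xdcc5
+ 0xd310 = 0xafd6
+ 0x783b = 0x2812
One's complement: ~0x2812
Checksum = 0xd7ed


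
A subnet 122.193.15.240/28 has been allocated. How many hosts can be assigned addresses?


Host bits = 32 - 28 = 4
Total addresses = 2^4 = 16
Usable = total - 2 (network and broadcast)
Usable hosts: 14


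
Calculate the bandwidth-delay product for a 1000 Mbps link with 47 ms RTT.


BDP = bandwidth * RTT
= 1000 Mbps * 47 ms
= 1000 * 1e6 * 47 / 1000 bits
= 47000000 bits
= 5875000 bytes
= 5737.3047 KB
BDP = 47000000 bits (5875000 bytes)


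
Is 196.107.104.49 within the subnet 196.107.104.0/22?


Subnet network: 196.107.104.0
Test IP AND mask: 196.107.104.0
Yes, 196.107.104.49 is in 196.107.104.0/22


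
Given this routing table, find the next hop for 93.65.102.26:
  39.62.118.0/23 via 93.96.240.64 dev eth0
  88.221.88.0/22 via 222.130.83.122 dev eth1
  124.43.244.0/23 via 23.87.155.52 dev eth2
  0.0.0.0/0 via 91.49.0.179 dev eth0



Longest prefix match for 93.65.102.26:
  /23 39.62.118.0: no
  /22 88.221.88.0: no
  /23 124.43.244.0: no
  /0 0.0.0.0: MATCH
Selected: next-hop 91.49.0.179 via eth0 (matched /0)


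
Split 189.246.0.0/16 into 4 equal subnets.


New prefix = 16 + 2 = 18
Each subnet has 16384 addresses
  189.246.0.0/18
  189.246.64.0/18
  189.246.128.0/18
  189.246.192.0/18
Subnets: 189.246.0.0/18, 189.246.64.0/18, 189.246.128.0/18, 189.246.192.0/18


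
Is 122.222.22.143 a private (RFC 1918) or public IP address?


RFC 1918 private ranges:
  10.0.0.0/8 (10.0.0.0 - 10.255.255.255)
  172.16.0.0/12 (172.16.0.0 - 172.31.255.255)
  192.168.0.0/16 (192.168.0.0 - 192.168.255.255)
Public (not in any RFC 1918 range)


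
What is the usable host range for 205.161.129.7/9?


Network: 205.128.0.0
Broadcast: 205.255.255.255
First usable = network + 1
Last usable = broadcast - 1
Range: 205.128.0.1 to 205.255.255.254


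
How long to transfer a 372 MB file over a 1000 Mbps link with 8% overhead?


Effective throughput = 1000 * (1 - 8/100) = 920 Mbps
File size in Mb = 372 * 8 = 2976 Mb
Time = 2976 / 920
Time = 3.2348 seconds


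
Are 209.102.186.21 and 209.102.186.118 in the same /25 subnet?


Mask: 255.255.255.128
209.102.186.21 AND mask = 209.102.186.0
209.102.186.118 AND mask = 209.102.186.0
Yes, same subnet (209.102.186.0)


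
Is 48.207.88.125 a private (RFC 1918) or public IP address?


RFC 1918 private ranges:
  10.0.0.0/8 (10.0.0.0 - 10.255.255.255)
  172.16.0.0/12 (172.16.0.0 - 172.31.255.255)
  192.168.0.0/16 (192.168.0.0 - 192.168.255.255)
Public (not in any RFC 1918 range)


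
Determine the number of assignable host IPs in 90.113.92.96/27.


Host bits = 32 - 27 = 5
Total addresses = 2^5 = 32
Usable = total - 2 (network and broadcast)
Usable hosts: 30


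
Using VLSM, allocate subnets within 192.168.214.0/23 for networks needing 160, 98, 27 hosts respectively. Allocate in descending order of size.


160 hosts -> /24 (254 usable): 192.168.214.0/24
98 hosts -> /25 (126 usable): 192.168.215.0/25
27 hosts -> /27 (30 usable): 192.168.215.128/27
Allocation: 192.168.214.0/24 (160 hosts, 254 usable); 192.168.215.0/25 (98 hosts, 126 usable); 192.168.215.128/27 (27 hosts, 30 usable)


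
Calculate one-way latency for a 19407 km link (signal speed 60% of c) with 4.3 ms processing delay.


Speed = 0.6 * 3e5 km/s = 180000 km/s
Propagation delay = 19407 / 180000 = 0.1078 s = 107.8167 ms
Processing delay = 4.3 ms
Total one-way latency = 112.1167 ms


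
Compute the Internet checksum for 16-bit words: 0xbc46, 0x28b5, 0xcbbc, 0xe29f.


Sum all words (with carry folding):
+ 0xbc46 = 0xbc46
+ 0x28b5 = 0xe4fb
+ 0xcbbc = 0xb0b8
+ 0xe29f = 0x9358
One's complement: ~0x9358
Checksum = 0x6ca7


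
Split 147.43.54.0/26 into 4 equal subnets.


New prefix = 26 + 2 = 28
Each subnet has 16 addresses
  147.43.54.0/28
  147.43.54.16/28
  147.43.54.32/28
  147.43.54.48/28
Subnets: 147.43.54.0/28, 147.43.54.16/28, 147.43.54.32/28, 147.43.54.48/28


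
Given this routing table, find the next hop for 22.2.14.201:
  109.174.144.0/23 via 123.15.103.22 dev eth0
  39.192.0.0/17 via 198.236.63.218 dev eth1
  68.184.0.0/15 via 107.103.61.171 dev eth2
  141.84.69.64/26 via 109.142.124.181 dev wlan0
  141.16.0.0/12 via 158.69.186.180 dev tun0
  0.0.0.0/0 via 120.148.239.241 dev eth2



Longest prefix match for 22.2.14.201:
  /23 109.174.144.0: no
  /17 39.192.0.0: no
  /15 68.184.0.0: no
  /26 141.84.69.64: no
  /12 141.16.0.0: no
  /0 0.0.0.0: MATCH
Selected: next-hop 120.148.239.241 via eth2 (matched /0)


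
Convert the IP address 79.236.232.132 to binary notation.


79 = 01001111
236 = 11101100
232 = 11101000
132 = 10000100
Binary: 01001111.11101100.11101000.10000100


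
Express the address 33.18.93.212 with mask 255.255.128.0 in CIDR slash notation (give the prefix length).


Binary: 11111111.11111111.10000000.00000000
Count leading 1s
Prefix: /17


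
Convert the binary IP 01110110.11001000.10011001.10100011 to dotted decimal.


01110110 = 118
11001000 = 200
10011001 = 153
10100011 = 163
IP: 118.200.153.163


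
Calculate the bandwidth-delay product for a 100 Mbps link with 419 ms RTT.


BDP = bandwidth * RTT
= 100 Mbps * 419 ms
= 100 * 1e6 * 419 / 1000 bits
= 41900000 bits
= 5237500 bytes
= 5114.7461 KB
BDP = 41900000 bits (5237500 bytes)


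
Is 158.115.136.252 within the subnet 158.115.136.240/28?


Subnet network: 158.115.136.240
Test IP AND mask: 158.115.136.240
Yes, 158.115.136.252 is in 158.115.136.240/28


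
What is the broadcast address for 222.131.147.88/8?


Network: 222.0.0.0/8
Host bits = 24
Set all host bits to 1:
Broadcast: 222.255.255.255


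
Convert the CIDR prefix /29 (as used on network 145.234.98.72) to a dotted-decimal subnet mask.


/29 means 29 network bits, 3 host bits
Binary: 11111111111111111111111111111000
Mask: 255.255.255.248


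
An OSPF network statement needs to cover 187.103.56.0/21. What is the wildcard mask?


Subnet mask: 255.255.248.0
Wildcard = 255.255.255.255 - subnet mask
255 - 255 = 0
255 - 255 = 0
255 - 248 = 7
255 - 0 = 255
Wildcard: 0.0.7.255


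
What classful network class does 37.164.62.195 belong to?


First octet: 37
Binary: 00100101
0xxxxxxx -> Class A (1-126)
Class A, default mask 255.0.0.0 (/8)


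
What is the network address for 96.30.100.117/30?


IP:   01100000.00011110.01100100.01110101
Mask: 11111111.11111111.11111111.11111100
AND operation:
Net:  01100000.00011110.01100100.01110100
Network: 96.30.100.116/30


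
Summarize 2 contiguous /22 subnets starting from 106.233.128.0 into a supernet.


Original prefix: /22
Number of subnets: 2 = 2^1
New prefix = 22 - 1 = 21
Supernet: 106.233.128.0/21


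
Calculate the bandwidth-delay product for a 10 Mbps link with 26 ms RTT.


BDP = bandwidth * RTT
= 10 Mbps * 26 ms
= 10 * 1e6 * 26 / 1000 bits
= 260000 bits
= 32500 bytes
= 31.7383 KB
BDP = 260000 bits (32500 bytes)


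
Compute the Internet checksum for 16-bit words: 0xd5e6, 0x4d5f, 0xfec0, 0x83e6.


Sum all words (with carry folding):
+ 0xd5e6 = 0xd5e6
+ 0x4d5f = 0x2346
+ 0xfec0 = 0x2207
+ 0x83e6 = 0xa5ed
One's complement: ~0xa5ed
Checksum = 0x5a12


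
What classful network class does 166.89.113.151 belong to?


First octet: 166
Binary: 10100110
10xxxxxx -> Class B (128-191)
Class B, default mask 255.255.0.0 (/16)


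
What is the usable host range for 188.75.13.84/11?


Network: 188.64.0.0
Broadcast: 188.95.255.255
First usable = network + 1
Last usable = broadcast - 1
Range: 188.64.0.1 to 188.95.255.254


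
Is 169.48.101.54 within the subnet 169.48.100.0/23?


Subnet network: 169.48.100.0
Test IP AND mask: 169.48.100.0
Yes, 169.48.101.54 is in 169.48.100.0/23


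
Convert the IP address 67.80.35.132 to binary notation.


67 = 01000011
80 = 01010000
35 = 00100011
132 = 10000100
Binary: 01000011.01010000.00100011.10000100


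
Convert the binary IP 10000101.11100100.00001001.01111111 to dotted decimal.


10000101 = 133
11100100 = 228
00001001 = 9
01111111 = 127
IP: 133.228.9.127


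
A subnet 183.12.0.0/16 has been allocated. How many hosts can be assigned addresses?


Host bits = 32 - 16 = 16
Total addresses = 2^16 = 65536
Usable = total - 2 (network and broadcast)
Usable hosts: 65534


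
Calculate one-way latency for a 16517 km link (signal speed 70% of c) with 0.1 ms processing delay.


Speed = 0.7 * 3e5 km/s = 210000 km/s
Propagation delay = 16517 / 210000 = 0.0787 s = 78.6524 ms
Processing delay = 0.1 ms
Total one-way latency = 78.7524 ms


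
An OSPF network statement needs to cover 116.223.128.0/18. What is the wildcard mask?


Subnet mask: 255.255.192.0
Wildcard = 255.255.255.255 - subnet mask
255 - 255 = 0
255 - 255 = 0
255 - 192 = 63
255 - 0 = 255
Wildcard: 0.0.63.255


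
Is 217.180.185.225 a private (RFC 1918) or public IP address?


RFC 1918 private ranges:
  10.0.0.0/8 (10.0.0.0 - 10.255.255.255)
  172.16.0.0/12 (172.16.0.0 - 172.31.255.255)
  192.168.0.0/16 (192.168.0.0 - 192.168.255.255)
Public (not in any RFC 1918 range)


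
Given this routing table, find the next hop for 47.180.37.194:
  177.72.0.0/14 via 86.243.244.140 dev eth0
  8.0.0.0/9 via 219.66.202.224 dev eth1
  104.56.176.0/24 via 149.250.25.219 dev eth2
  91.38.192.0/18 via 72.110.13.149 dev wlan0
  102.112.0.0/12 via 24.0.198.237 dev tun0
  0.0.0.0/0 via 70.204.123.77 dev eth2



Longest prefix match for 47.180.37.194:
  /14 177.72.0.0: no
  /9 8.0.0.0: no
  /24 104.56.176.0: no
  /18 91.38.192.0: no
  /12 102.112.0.0: no
  /0 0.0.0.0: MATCH
Selected: next-hop 70.204.123.77 via eth2 (matched /0)


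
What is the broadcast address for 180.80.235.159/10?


Network: 180.64.0.0/10
Host bits = 22
Set all host bits to 1:
Broadcast: 180.127.255.255


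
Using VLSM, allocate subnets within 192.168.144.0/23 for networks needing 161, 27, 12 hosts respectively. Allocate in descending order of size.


161 hosts -> /24 (254 usable): 192.168.144.0/24
27 hosts -> /27 (30 usable): 192.168.145.0/27
12 hosts -> /28 (14 usable): 192.168.145.32/28
Allocation: 192.168.144.0/24 (161 hosts, 254 usable); 192.168.145.0/27 (27 hosts, 30 usable); 192.168.145.32/28 (12 hosts, 14 usable)


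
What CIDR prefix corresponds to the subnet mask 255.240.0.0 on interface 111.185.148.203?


Binary: 11111111.11110000.00000000.00000000
Count leading 1s
Prefix: /12


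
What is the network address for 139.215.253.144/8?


IP:   10001011.11010111.11111101.10010000
Mask: 11111111.00000000.00000000.00000000
AND operation:
Net:  10001011.00000000.00000000.00000000
Network: 139.0.0.0/8


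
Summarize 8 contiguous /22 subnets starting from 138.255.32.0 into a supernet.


Original prefix: /22
Number of subnets: 8 = 2^3
New prefix = 22 - 3 = 19
Supernet: 138.255.32.0/19


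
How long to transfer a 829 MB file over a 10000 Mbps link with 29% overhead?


Effective throughput = 10000 * (1 - 29/100) = 7100 Mbps
File size in Mb = 829 * 8 = 6632 Mb
Time = 6632 / 7100
Time = 0.9341 seconds


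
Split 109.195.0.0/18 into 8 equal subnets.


New prefix = 18 + 3 = 21
Each subnet has 2048 addresses
  109.195.0.0/21
  109.195.8.0/21
  109.195.16.0/21
  109.195.24.0/21
  109.195.32.0/21
  109.195.40.0/21
  109.195.48.0/21
  109.195.56.0/21
Subnets: 109.195.0.0/21, 109.195.8.0/21, 109.195.16.0/21, 109.195.24.0/21, 109.195.32.0/21, 109.195.40.0/21, 109.195.48.0/21, 109.195.56.0/21


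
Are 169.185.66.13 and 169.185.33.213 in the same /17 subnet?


Mask: 255.255.128.0
169.185.66.13 AND mask = 169.185.0.0
169.185.33.213 AND mask = 169.185.0.0
Yes, same subnet (169.185.0.0)


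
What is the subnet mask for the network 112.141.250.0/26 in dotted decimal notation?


/26 means 26 network bits, 6 host bits
Binary: 11111111111111111111111111000000
Mask: 255.255.255.192


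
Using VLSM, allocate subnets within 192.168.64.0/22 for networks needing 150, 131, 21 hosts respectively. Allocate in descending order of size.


150 hosts -> /24 (254 usable): 192.168.64.0/24
131 hosts -> /24 (254 usable): 192.168.65.0/24
21 hosts -> /27 (30 usable): 192.168.66.0/27
Allocation: 192.168.64.0/24 (150 hosts, 254 usable); 192.168.65.0/24 (131 hosts, 254 usable); 192.168.66.0/27 (21 hosts, 30 usable)


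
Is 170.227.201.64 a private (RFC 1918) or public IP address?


RFC 1918 private ranges:
  10.0.0.0/8 (10.0.0.0 - 10.255.255.255)
  172.16.0.0/12 (172.16.0.0 - 172.31.255.255)
  192.168.0.0/16 (192.168.0.0 - 192.168.255.255)
Public (not in any RFC 1918 range)


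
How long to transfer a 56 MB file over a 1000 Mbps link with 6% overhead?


Effective throughput = 1000 * (1 - 6/100) = 940 Mbps
File size in Mb = 56 * 8 = 448 Mb
Time = 448 / 940
Time = 0.4766 seconds


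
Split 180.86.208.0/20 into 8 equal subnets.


New prefix = 20 + 3 = 23
Each subnet has 512 addresses
  180.86.208.0/23
  180.86.210.0/23
  180.86.212.0/23
  180.86.214.0/23
  180.86.216.0/23
  180.86.218.0/23
  180.86.220.0/23
  180.86.222.0/23
Subnets: 180.86.208.0/23, 180.86.210.0/23, 180.86.212.0/23, 180.86.214.0/23, 180.86.216.0/23, 180.86.218.0/23, 180.86.220.0/23, 180.86.222.0/23


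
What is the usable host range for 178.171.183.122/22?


Network: 178.171.180.0
Broadcast: 178.171.183.255
First usable = network + 1
Last usable = broadcast - 1
Range: 178.171.180.1 to 178.171.183.254


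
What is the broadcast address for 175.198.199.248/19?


Network: 175.198.192.0/19
Host bits = 13
Set all host bits to 1:
Broadcast: 175.198.223.255


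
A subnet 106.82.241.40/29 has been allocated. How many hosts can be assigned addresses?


Host bits = 32 - 29 = 3
Total addresses = 2^3 = 8
Usable = total - 2 (network and broadcast)
Usable hosts: 6


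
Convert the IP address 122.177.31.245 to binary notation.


122 = 01111010
177 = 10110001
31 = 00011111
245 = 11110101
Binary: 01111010.10110001.00011111.11110101


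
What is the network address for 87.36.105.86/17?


IP:   01010111.00100100.01101001.01010110
Mask: 11111111.11111111.10000000.00000000
AND operation:
Net:  01010111.00100100.00000000.00000000
Network: 87.36.0.0/17


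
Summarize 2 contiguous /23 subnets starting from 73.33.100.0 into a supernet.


Original prefix: /23
Number of subnets: 2 = 2^1
New prefix = 23 - 1 = 22
Supernet: 73.33.100.0/22


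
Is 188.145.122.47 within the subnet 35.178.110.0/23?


Subnet network: 35.178.110.0
Test IP AND mask: 188.145.122.0
No, 188.145.122.47 is not in 35.178.110.0/23


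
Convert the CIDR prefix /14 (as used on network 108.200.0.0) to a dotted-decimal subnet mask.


/14 means 14 network bits, 18 host bits
Binary: 11111111111111000000000000000000
Mask: 255.252.0.0


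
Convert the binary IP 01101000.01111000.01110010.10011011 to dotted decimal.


01101000 = 104
01111000 = 120
01110010 = 114
10011011 = 155
IP: 104.120.114.155


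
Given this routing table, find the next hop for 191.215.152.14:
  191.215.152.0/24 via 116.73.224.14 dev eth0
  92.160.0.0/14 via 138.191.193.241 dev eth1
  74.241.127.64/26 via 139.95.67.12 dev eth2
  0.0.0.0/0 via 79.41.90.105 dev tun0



Longest prefix match for 191.215.152.14:
  /24 191.215.152.0: MATCH
  /14 92.160.0.0: no
  /26 74.241.127.64: no
  /0 0.0.0.0: MATCH
Selected: next-hop 116.73.224.14 via eth0 (matched /24)


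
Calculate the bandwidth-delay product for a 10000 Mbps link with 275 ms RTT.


BDP = bandwidth * RTT
= 10000 Mbps * 275 ms
= 10000 * 1e6 * 275 / 1000 bits
= 2750000000 bits
= 343750000 bytes
= 335693.3594 KB
BDP = 2750000000 bits (343750000 bytes)


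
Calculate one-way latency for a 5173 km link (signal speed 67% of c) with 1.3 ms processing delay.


Speed = 0.67 * 3e5 km/s = 201000 km/s
Propagation delay = 5173 / 201000 = 0.0257 s = 25.7363 ms
Processing delay = 1.3 ms
Total one-way latency = 27.0363 ms


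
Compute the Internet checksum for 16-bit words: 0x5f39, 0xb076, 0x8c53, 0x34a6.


Sum all words (with carry folding):
+ 0x5f39 = 0x5f39
+ 0xb076 = 0x0fb0
+ 0x8c53 = 0x9c03
+ 0x34a6 = 0xd0a9
One's complement: ~0xd0a9
Checksum = 0x2f56


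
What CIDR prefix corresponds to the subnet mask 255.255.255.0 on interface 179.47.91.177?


Binary: 11111111.11111111.11111111.00000000
Count leading 1s
Prefix: /24


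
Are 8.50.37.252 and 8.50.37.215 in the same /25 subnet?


Mask: 255.255.255.128
8.50.37.252 AND mask = 8.50.37.128
8.50.37.215 AND mask = 8.50.37.128
Yes, same subnet (8.50.37.128)


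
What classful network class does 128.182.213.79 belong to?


First octet: 128
Binary: 10000000
10xxxxxx -> Class B (128-191)
Class B, default mask 255.255.0.0 (/16)


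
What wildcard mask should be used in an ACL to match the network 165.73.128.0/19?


Subnet mask: 255.255.224.0
Wildcard = 255.255.255.255 - subnet mask
255 - 255 = 0
255 - 255 = 0
255 - 224 = 31
255 - 0 = 255
Wildcard: 0.0.31.255


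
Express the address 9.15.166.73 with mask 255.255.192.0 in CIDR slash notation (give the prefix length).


Binary: 11111111.11111111.11000000.00000000
Count leading 1s
Prefix: /18


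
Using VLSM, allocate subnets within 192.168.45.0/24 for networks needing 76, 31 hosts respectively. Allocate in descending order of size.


76 hosts -> /25 (126 usable): 192.168.45.0/25
31 hosts -> /26 (62 usable): 192.168.45.128/26
Allocation: 192.168.45.0/25 (76 hosts, 126 usable); 192.168.45.128/26 (31 hosts, 62 usable)


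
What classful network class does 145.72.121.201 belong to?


First octet: 145
Binary: 10010001
10xxxxxx -> Class B (128-191)
Class B, default mask 255.255.0.0 (/16)


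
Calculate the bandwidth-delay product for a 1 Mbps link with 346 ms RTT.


BDP = bandwidth * RTT
= 1 Mbps * 346 ms
= 1 * 1e6 * 346 / 1000 bits
= 346000 bits
= 43250 bytes
= 42.2363 KB
BDP = 346000 bits (43250 bytes)


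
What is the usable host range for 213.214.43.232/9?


Network: 213.128.0.0
Broadcast: 213.255.255.255
First usable = network + 1
Last usable = broadcast - 1
Range: 213.128.0.1 to 213.255.255.254


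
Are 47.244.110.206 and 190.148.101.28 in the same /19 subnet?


Mask: 255.255.224.0
47.244.110.206 AND mask = 47.244.96.0
190.148.101.28 AND mask = 190.148.96.0
No, different subnets (47.244.96.0 vs 190.148.96.0)


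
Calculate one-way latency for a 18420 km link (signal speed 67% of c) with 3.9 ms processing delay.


Speed = 0.67 * 3e5 km/s = 201000 km/s
Propagation delay = 18420 / 201000 = 0.0916 s = 91.6418 ms
Processing delay = 3.9 ms
Total one-way latency = 95.5418 ms


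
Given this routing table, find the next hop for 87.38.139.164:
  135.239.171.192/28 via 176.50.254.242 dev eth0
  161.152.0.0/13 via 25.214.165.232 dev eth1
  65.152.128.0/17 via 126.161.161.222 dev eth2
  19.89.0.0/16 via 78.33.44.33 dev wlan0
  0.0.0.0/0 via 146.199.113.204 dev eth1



Longest prefix match for 87.38.139.164:
  /28 135.239.171.192: no
  /13 161.152.0.0: no
  /17 65.152.128.0: no
  /16 19.89.0.0: no
  /0 0.0.0.0: MATCH
Selected: next-hop 146.199.113.204 via eth1 (matched /0)


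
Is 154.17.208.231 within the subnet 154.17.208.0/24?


Subnet network: 154.17.208.0
Test IP AND mask: 154.17.208.0
Yes, 154.17.208.231 is in 154.17.208.0/24


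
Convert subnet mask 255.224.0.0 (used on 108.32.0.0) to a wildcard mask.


Subnet mask: 255.224.0.0
Wildcard = 255.255.255.255 - subnet mask
255 - 255 = 0
255 - 224 = 31
255 - 0 = 255
255 - 0 = 255
Wildcard: 0.31.255.255


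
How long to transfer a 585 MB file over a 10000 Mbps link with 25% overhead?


Effective throughput = 10000 * (1 - 25/100) = 7500 Mbps
File size in Mb = 585 * 8 = 4680 Mb
Time = 4680 / 7500
Time = 0.624 seconds


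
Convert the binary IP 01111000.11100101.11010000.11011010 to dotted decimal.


01111000 = 120
11100101 = 229
11010000 = 208
11011010 = 218
IP: 120.229.208.218


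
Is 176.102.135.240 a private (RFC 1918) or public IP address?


RFC 1918 private ranges:
  10.0.0.0/8 (10.0.0.0 - 10.255.255.255)
  172.16.0.0/12 (172.16.0.0 - 172.31.255.255)
  192.168.0.0/16 (192.168.0.0 - 192.168.255.255)
Public (not in any RFC 1918 range)


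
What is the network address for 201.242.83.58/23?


IP:   11001001.11110010.01010011.00111010
Mask: 11111111.11111111.11111110.00000000
AND operation:
Net:  11001001.11110010.01010010.00000000
Network: 201.242.82.0/23


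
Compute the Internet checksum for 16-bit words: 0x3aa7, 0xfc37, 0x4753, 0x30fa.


Sum all words (with carry folding):
+ 0x3aa7 = 0x3aa7
+ 0xfc37 = 0x36df
+ 0x4753 = 0x7e32
+ 0x30fa = 0xaf2c
One's complement: ~0xaf2c
Checksum = 0x50d3


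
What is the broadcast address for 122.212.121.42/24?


Network: 122.212.121.0/24
Host bits = 8
Set all host bits to 1:
Broadcast: 122.212.121.255


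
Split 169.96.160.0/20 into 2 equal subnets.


New prefix = 20 + 1 = 21
Each subnet has 2048 addresses
  169.96.160.0/21
  169.96.168.0/21
Subnets: 169.96.160.0/21, 169.96.168.0/21


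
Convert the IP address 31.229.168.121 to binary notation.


31 = 00011111
229 = 11100101
168 = 10101000
121 = 01111001
Binary: 00011111.11100101.10101000.01111001


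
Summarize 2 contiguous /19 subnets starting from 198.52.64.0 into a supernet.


Original prefix: /19
Number of subnets: 2 = 2^1
New prefix = 19 - 1 = 18
Supernet: 198.52.64.0/18


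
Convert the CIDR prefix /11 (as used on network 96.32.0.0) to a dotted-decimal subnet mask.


/11 means 11 network bits, 21 host bits
Binary: 11111111111000000000000000000000
Mask: 255.224.0.0


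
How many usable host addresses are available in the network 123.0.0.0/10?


Host bits = 32 - 10 = 22
Total addresses = 2^22 = 4194304
Usable = total - 2 (network and broadcast)
Usable hosts: 4194302


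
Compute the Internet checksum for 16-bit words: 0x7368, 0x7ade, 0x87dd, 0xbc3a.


Sum all words (with carry folding):
+ 0x7368 = 0x7368
+ 0x7ade = 0xee46
+ 0x87dd = 0x7624
+ 0xbc3a = 0x325f
One's complement: ~0x325f
Checksum = 0xcda0


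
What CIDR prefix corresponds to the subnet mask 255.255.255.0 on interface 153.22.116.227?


Binary: 11111111.11111111.11111111.00000000
Count leading 1s
Prefix: /24


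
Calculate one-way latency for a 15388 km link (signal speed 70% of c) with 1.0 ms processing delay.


Speed = 0.7 * 3e5 km/s = 210000 km/s
Propagation delay = 15388 / 210000 = 0.0733 s = 73.2762 ms
Processing delay = 1.0 ms
Total one-way latency = 74.2762 ms


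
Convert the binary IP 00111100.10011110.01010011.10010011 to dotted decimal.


00111100 = 60
10011110 = 158
01010011 = 83
10010011 = 147
IP: 60.158.83.147


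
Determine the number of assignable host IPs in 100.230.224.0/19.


Host bits = 32 - 19 = 13
Total addresses = 2^13 = 8192
Usable = total - 2 (network and broadcast)
Usable hosts: 8190


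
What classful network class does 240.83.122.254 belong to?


First octet: 240
Binary: 11110000
1111xxxx -> Class E (240-255)
Class E (reserved), default mask N/A


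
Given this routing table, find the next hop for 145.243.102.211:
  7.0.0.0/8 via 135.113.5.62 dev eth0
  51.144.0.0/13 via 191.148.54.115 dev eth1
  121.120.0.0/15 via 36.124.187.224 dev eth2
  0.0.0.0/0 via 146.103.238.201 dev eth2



Longest prefix match for 145.243.102.211:
  /8 7.0.0.0: no
  /13 51.144.0.0: no
  /15 121.120.0.0: no
  /0 0.0.0.0: MATCH
Selected: next-hop 146.103.238.201 via eth2 (matched /0)


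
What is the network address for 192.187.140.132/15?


IP:   11000000.10111011.10001100.10000100
Mask: 11111111.11111110.00000000.00000000
AND operation:
Net:  11000000.10111010.00000000.00000000
Network: 192.186.0.0/15


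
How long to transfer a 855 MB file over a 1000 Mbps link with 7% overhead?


Effective throughput = 1000 * (1 - 7/100) = 930.0 Mbps
File size in Mb = 855 * 8 = 6840 Mb
Time = 6840 / 930.0
Time = 7.3548 seconds


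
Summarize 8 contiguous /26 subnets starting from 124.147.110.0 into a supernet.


Original prefix: /26
Number of subnets: 8 = 2^3
New prefix = 26 - 3 = 23
Supernet: 124.147.110.0/23


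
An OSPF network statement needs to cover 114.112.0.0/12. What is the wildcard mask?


Subnet mask: 255.240.0.0
Wildcard = 255.255.255.255 - subnet mask
255 - 255 = 0
255 - 240 = 15
255 - 0 = 255
255 - 0 = 255
Wildcard: 0.15.255.255


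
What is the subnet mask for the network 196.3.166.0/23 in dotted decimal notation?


/23 means 23 network bits, 9 host bits
Binary: 11111111111111111111111000000000
Mask: 255.255.254.0


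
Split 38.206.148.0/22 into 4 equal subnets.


New prefix = 22 + 2 = 24
Each subnet has 256 addresses
  38.206.148.0/24
  38.206.149.0/24
  38.206.150.0/24
  38.206.151.0/24
Subnets: 38.206.148.0/24, 38.206.149.0/24, 38.206.150.0/24, 38.206.151.0/24


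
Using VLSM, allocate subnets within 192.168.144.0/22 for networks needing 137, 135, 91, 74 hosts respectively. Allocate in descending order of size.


137 hosts -> /24 (254 usable): 192.168.144.0/24
135 hosts -> /24 (254 usable): 192.168.145.0/24
91 hosts -> /25 (126 usable): 192.168.146.0/25
74 hosts -> /25 (126 usable): 192.168.146.128/25
Allocation: 192.168.144.0/24 (137 hosts, 254 usable); 192.168.145.0/24 (135 hosts, 254 usable); 192.168.146.0/25 (91 hosts, 126 usable); 192.168.146.128/25 (74 hosts, 126 usable)


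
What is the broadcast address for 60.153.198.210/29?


Network: 60.153.198.208/29
Host bits = 3
Set all host bits to 1:
Broadcast: 60.153.198.215


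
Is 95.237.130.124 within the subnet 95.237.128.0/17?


Subnet network: 95.237.128.0
Test IP AND mask: 95.237.128.0
Yes, 95.237.130.124 is in 95.237.128.0/17


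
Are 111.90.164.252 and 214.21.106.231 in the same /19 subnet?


Mask: 255.255.224.0
111.90.164.252 AND mask = 111.90.160.0
214.21.106.231 AND mask = 214.21.96.0
No, different subnets (111.90.160.0 vs 214.21.96.0)


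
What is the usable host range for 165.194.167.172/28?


Network: 165.194.167.160
Broadcast: 165.194.167.175
First usable = network + 1
Last usable = broadcast - 1
Range: 165.194.167.161 to 165.194.167.174


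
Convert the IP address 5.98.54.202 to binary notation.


5 = 00000101
98 = 01100010
54 = 00110110
202 = 11001010
Binary: 00000101.01100010.00110110.11001010


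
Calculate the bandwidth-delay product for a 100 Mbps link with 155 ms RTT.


BDP = bandwidth * RTT
= 100 Mbps * 155 ms
= 100 * 1e6 * 155 / 1000 bits
= 15500000 bits
= 1937500 bytes
= 1892.0898 KB
BDP = 15500000 bits (1937500 bytes)


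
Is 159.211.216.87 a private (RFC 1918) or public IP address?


RFC 1918 private ranges:
  10.0.0.0/8 (10.0.0.0 - 10.255.255.255)
  172.16.0.0/12 (172.16.0.0 - 172.31.255.255)
  192.168.0.0/16 (192.168.0.0 - 192.168.255.255)
Public (not in any RFC 1918 range)


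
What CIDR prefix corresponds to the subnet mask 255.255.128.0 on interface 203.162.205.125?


Binary: 11111111.11111111.10000000.00000000
Count leading 1s
Prefix: /17


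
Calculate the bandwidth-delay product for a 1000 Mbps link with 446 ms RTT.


BDP = bandwidth * RTT
= 1000 Mbps * 446 ms
= 1000 * 1e6 * 446 / 1000 bits
= 446000000 bits
= 55750000 bytes
= 54443.3594 KB
BDP = 446000000 bits (55750000 bytes)


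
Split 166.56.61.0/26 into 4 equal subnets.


New prefix = 26 + 2 = 28
Each subnet has 16 addresses
  166.56.61.0/28
  166.56.61.16/28
  166.56.61.32/28
  166.56.61.48/28
Subnets: 166.56.61.0/28, 166.56.61.16/28, 166.56.61.32/28, 166.56.61.48/28


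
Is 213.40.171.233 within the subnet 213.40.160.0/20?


Subnet network: 213.40.160.0
Test IP AND mask: 213.40.160.0
Yes, 213.40.171.233 is in 213.40.160.0/20


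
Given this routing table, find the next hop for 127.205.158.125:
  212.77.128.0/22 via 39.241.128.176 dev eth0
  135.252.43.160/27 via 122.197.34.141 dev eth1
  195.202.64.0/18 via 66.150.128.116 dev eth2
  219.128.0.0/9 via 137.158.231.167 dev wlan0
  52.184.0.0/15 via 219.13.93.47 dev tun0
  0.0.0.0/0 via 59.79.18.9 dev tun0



Longest prefix match for 127.205.158.125:
  /22 212.77.128.0: no
  /27 135.252.43.160: no
  /18 195.202.64.0: no
  /9 219.128.0.0: no
  /15 52.184.0.0: no
  /0 0.0.0.0: MATCH
Selected: next-hop 59.79.18.9 via tun0 (matched /0)


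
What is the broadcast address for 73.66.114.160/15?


Network: 73.66.0.0/15
Host bits = 17
Set all host bits to 1:
Broadcast: 73.67.255.255


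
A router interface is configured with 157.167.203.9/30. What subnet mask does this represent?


/30 means 30 network bits, 2 host bits
Binary: 11111111111111111111111111111100
Mask: 255.255.255.252


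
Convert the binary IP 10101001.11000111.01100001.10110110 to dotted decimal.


10101001 = 169
11000111 = 199
01100001 = 97
10110110 = 182
IP: 169.199.97.182


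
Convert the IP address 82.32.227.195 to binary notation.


82 = 01010010
32 = 00100000
227 = 11100011
195 = 11000011
Binary: 01010010.00100000.11100011.11000011


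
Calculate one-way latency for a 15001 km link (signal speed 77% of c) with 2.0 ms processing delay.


Speed = 0.77 * 3e5 km/s = 231000 km/s
Propagation delay = 15001 / 231000 = 0.0649 s = 64.9394 ms
Processing delay = 2.0 ms
Total one-way latency = 66.9394 ms


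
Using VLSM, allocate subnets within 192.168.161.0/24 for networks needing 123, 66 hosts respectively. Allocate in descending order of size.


123 hosts -> /25 (126 usable): 192.168.161.0/25
66 hosts -> /25 (126 usable): 192.168.161.128/25
Allocation: 192.168.161.0/25 (123 hosts, 126 usable); 192.168.161.128/25 (66 hosts, 126 usable)


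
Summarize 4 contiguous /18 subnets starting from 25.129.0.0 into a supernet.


Original prefix: /18
Number of subnets: 4 = 2^2
New prefix = 18 - 2 = 16
Supernet: 25.129.0.0/16


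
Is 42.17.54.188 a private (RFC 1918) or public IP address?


RFC 1918 private ranges:
  10.0.0.0/8 (10.0.0.0 - 10.255.255.255)
  172.16.0.0/12 (172.16.0.0 - 172.31.255.255)
  192.168.0.0/16 (192.168.0.0 - 192.168.255.255)
Public (not in any RFC 1918 range)


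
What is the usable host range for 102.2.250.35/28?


Network: 102.2.250.32
Broadcast: 102.2.250.47
First usable = network + 1
Last usable = broadcast - 1
Range: 102.2.250.33 to 102.2.250.46


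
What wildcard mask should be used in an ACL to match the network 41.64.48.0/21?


Subnet mask: 255.255.248.0
Wildcard = 255.255.255.255 - subnet mask
255 - 255 = 0
255 - 255 = 0
255 - 248 = 7
255 - 0 = 255
Wildcard: 0.0.7.255


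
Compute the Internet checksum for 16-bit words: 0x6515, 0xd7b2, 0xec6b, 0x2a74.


Sum all words (with carry folding):
+ 0x6515 = 0x6515
+ 0xd7b2 = 0x3cc8
+ 0xec6b = 0x2934
+ 0x2a74 = 0x53a8
One's complement: ~0x53a8
Checksum = 0xac57


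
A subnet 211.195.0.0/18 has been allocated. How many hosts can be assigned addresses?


Host bits = 32 - 18 = 14
Total addresses = 2^14 = 16384
Usable = total - 2 (network and broadcast)
Usable hosts: 16382


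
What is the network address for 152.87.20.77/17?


IP:   10011000.01010111.00010100.01001101
Mask: 11111111.11111111.10000000.00000000
AND operation:
Net:  10011000.01010111.00000000.00000000
Network: 152.87.0.0/17


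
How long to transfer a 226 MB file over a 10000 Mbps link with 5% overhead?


Effective throughput = 10000 * (1 - 5/100) = 9500 Mbps
File size in Mb = 226 * 8 = 1808 Mb
Time = 1808 / 9500
Time = 0.1903 seconds


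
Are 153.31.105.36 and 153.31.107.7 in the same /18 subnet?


Mask: 255.255.192.0
153.31.105.36 AND mask = 153.31.64.0
153.31.107.7 AND mask = 153.31.64.0
Yes, same subnet (153.31.64.0)


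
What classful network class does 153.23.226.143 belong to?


First octet: 153
Binary: 10011001
10xxxxxx -> Class B (128-191)
Class B, default mask 255.255.0.0 (/16)


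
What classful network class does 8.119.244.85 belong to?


First octet: 8
Binary: 00001000
0xxxxxxx -> Class A (1-126)
Class A, default mask 255.0.0.0 (/8)


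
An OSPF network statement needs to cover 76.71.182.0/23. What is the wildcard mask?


Subnet mask: 255.255.254.0
Wildcard = 255.255.255.255 - subnet mask
255 - 255 = 0
255 - 255 = 0
255 - 254 = 1
255 - 0 = 255
Wildcard: 0.0.1.255


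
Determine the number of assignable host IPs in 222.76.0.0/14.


Host bits = 32 - 14 = 18
Total addresses = 2^18 = 262144
Usable = total - 2 (network and broadcast)
Usable hosts: 262142


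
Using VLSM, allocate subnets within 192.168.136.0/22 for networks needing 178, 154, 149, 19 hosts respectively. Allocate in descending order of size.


178 hosts -> /24 (254 usable): 192.168.136.0/24
154 hosts -> /24 (254 usable): 192.168.137.0/24
149 hosts -> /24 (254 usable): 192.168.138.0/24
19 hosts -> /27 (30 usable): 192.168.139.0/27
Allocation: 192.168.136.0/24 (178 hosts, 254 usable); 192.168.137.0/24 (154 hosts, 254 usable); 192.168.138.0/24 (149 hosts, 254 usable); 192.168.139.0/27 (19 hosts, 30 usable)


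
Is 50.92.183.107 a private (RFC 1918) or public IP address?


RFC 1918 private ranges:
  10.0.0.0/8 (10.0.0.0 - 10.255.255.255)
  172.16.0.0/12 (172.16.0.0 - 172.31.255.255)
  192.168.0.0/16 (192.168.0.0 - 192.168.255.255)
Public (not in any RFC 1918 range)


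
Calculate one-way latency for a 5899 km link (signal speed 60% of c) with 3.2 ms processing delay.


Speed = 0.6 * 3e5 km/s = 180000 km/s
Propagation delay = 5899 / 180000 = 0.0328 s = 32.7722 ms
Processing delay = 3.2 ms
Total one-way latency = 35.9722 ms


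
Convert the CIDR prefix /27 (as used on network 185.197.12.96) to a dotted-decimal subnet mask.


/27 means 27 network bits, 5 host bits
Binary: 11111111111111111111111111100000
Mask: 255.255.255.224


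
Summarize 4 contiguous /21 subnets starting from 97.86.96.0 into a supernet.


Original prefix: /21
Number of subnets: 4 = 2^2
New prefix = 21 - 2 = 19
Supernet: 97.86.96.0/19


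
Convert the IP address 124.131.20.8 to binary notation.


124 = 01111100
131 = 10000011
20 = 00010100
8 = 00001000
Binary: 01111100.10000011.00010100.00001000


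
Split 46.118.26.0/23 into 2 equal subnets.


New prefix = 23 + 1 = 24
Each subnet has 256 addresses
  46.118.26.0/24
  46.118.27.0/24
Subnets: 46.118.26.0/24, 46.118.27.0/24


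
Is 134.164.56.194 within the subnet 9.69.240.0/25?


Subnet network: 9.69.240.0
Test IP AND mask: 134.164.56.128
No, 134.164.56.194 is not in 9.69.240.0/25


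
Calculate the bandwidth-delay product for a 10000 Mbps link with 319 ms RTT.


BDP = bandwidth * RTT
= 10000 Mbps * 319 ms
= 10000 * 1e6 * 319 / 1000 bits
= 3190000000 bits
= 398750000 bytes
= 389404.2969 KB
BDP = 3190000000 bits (398750000 bytes)


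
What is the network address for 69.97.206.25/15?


IP:   01000101.01100001.11001110.00011001
Mask: 11111111.11111110.00000000.00000000
AND operation:
Net:  01000101.01100000.00000000.00000000
Network: 69.96.0.0/15


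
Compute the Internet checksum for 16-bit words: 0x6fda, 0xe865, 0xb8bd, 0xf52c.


Sum all words (with carry folding):
+ 0x6fda = 0x6fda
+ 0xe865 = 0x5840
+ 0xb8bd = 0x10fe
+ 0xf52c = 0x062b
One's complement: ~0x062b
Checksum = 0xf9d4


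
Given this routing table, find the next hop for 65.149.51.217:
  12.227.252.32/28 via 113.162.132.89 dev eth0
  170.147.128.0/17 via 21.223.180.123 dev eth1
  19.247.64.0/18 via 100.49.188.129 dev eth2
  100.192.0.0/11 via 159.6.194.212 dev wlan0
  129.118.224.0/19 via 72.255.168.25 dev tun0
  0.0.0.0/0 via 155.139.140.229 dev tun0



Longest prefix match for 65.149.51.217:
  /28 12.227.252.32: no
  /17 170.147.128.0: no
  /18 19.247.64.0: no
  /11 100.192.0.0: no
  /19 129.118.224.0: no
  /0 0.0.0.0: MATCH
Selected: next-hop 155.139.140.229 via tun0 (matched /0)


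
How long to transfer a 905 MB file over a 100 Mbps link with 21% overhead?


Effective throughput = 100 * (1 - 21/100) = 79 Mbps
File size in Mb = 905 * 8 = 7240 Mb
Time = 7240 / 79
Time = 91.6456 seconds


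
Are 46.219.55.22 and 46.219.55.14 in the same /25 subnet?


Mask: 255.255.255.128
46.219.55.22 AND mask = 46.219.55.0
46.219.55.14 AND mask = 46.219.55.0
Yes, same subnet (46.219.55.0)


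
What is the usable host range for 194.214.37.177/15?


Network: 194.214.0.0
Broadcast: 194.215.255.255
First usable = network + 1
Last usable = broadcast - 1
Range: 194.214.0.1 to 194.215.255.254


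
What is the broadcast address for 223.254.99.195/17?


Network: 223.254.0.0/17
Host bits = 15
Set all host bits to 1:
Broadcast: 223.254.127.255


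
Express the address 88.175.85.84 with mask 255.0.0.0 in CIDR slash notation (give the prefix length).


Binary: 11111111.00000000.00000000.00000000
Count leading 1s
Prefix: /8


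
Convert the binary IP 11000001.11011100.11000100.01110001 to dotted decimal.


11000001 = 193
11011100 = 220
11000100 = 196
01110001 = 113
IP: 193.220.196.113


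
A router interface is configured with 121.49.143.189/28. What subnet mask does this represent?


/28 means 28 network bits, 4 host bits
Binary: 11111111111111111111111111110000
Mask: 255.255.255.240


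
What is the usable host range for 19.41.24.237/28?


Network: 19.41.24.224
Broadcast: 19.41.24.239
First usable = network + 1
Last usable = broadcast - 1
Range: 19.41.24.225 to 19.41.24.238


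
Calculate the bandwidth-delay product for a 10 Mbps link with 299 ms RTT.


BDP = bandwidth * RTT
= 10 Mbps * 299 ms
= 10 * 1e6 * 299 / 1000 bits
= 2990000 bits
= 373750 bytes
= 364.9902 KB
BDP = 2990000 bits (373750 bytes)


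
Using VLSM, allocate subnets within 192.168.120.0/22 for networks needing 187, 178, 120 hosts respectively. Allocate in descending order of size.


187 hosts -> /24 (254 usable): 192.168.120.0/24
178 hosts -> /24 (254 usable): 192.168.121.0/24
120 hosts -> /25 (126 usable): 192.168.122.0/25
Allocation: 192.168.120.0/24 (187 hosts, 254 usable); 192.168.121.0/24 (178 hosts, 254 usable); 192.168.122.0/25 (120 hosts, 126 usable)


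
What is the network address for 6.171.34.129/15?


IP:   00000110.10101011.00100010.10000001
Mask: 11111111.11111110.00000000.00000000
AND operation:
Net:  00000110.10101010.00000000.00000000
Network: 6.170.0.0/15
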